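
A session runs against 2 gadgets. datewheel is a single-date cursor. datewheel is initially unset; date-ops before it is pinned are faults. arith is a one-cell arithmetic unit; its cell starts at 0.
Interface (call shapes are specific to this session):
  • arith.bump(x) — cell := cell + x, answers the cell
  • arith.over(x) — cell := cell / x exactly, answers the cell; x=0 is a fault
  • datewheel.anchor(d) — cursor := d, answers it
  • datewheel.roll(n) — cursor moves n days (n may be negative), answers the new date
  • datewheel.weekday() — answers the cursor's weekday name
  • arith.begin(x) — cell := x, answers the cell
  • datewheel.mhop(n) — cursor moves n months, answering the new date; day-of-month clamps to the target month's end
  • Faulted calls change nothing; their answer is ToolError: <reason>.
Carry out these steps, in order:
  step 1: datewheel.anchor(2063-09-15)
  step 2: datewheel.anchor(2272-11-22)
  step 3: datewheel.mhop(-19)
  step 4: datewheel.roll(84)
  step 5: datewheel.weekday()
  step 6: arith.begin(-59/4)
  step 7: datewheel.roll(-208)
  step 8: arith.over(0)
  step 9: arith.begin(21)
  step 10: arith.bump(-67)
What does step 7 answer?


I try anchor passing d='2063-09-15', yielding 2063-09-15.
I invoke anchor passing d='2272-11-22', and get 2272-11-22.
I run mhop passing n='-19', and get 2271-04-22.
Calling roll passing n='84', and observe 2271-07-15.
I use weekday, — result: Saturday.
I try begin passing x='-59/4', yielding -59/4.
Then roll passing n='-208', and observe 2270-12-19.
I call over passing x='0', — result: ToolError: division by zero.
Calling begin passing x='21', giving 21.
I use bump passing x='-67', and observe -46.

Answer: 2270-12-19


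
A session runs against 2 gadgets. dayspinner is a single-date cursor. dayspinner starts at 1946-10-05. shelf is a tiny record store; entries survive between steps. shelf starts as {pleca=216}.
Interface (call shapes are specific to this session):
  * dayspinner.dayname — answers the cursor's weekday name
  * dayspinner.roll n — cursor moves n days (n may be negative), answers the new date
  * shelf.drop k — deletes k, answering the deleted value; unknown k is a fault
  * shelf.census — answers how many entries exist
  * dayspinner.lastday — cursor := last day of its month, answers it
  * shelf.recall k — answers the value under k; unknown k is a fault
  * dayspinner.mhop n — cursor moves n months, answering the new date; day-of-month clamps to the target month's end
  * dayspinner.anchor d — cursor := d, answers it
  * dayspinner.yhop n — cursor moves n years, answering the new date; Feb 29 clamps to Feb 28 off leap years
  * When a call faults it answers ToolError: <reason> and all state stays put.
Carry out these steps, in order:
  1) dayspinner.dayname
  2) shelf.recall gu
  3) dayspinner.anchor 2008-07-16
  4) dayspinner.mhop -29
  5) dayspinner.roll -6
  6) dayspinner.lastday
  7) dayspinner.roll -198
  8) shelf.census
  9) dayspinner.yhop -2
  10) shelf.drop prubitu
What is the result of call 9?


>> dayname()
<< Saturday
>> recall(k=gu)
<< ToolError: no such key gu
>> anchor(d=2008-07-16)
<< 2008-07-16
>> mhop(n=-29)
<< 2006-02-16
>> roll(n=-6)
<< 2006-02-10
>> lastday()
<< 2006-02-28
>> roll(n=-198)
<< 2005-08-14
>> census()
<< 1
>> yhop(n=-2)
<< 2003-08-14
>> drop(k=prubitu)
<< ToolError: no such key prubitu

Answer: 2003-08-14


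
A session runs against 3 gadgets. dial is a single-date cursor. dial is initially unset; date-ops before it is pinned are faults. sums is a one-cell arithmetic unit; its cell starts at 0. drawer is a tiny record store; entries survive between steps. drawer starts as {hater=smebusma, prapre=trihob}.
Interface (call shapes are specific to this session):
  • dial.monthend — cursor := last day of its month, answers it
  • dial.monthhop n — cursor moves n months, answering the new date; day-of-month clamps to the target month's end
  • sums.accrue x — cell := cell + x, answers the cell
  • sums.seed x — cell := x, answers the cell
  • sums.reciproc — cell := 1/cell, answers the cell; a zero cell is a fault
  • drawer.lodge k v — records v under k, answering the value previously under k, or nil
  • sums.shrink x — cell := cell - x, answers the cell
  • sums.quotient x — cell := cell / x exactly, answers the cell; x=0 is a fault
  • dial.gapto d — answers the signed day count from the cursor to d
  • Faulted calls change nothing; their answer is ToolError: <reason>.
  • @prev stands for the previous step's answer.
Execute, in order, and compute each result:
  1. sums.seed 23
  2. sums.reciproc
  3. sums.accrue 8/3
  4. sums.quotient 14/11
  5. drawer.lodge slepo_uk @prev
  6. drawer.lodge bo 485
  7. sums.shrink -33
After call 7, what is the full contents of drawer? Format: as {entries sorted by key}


Answer: {bo=485, hater=smebusma, prapre=trihob, slepo_uk=2057/966}

Derivation:
==> seed(x→23)
<== 23
==> reciproc()
<== 1/23
==> accrue(x→8/3)
<== 187/69
==> quotient(x→14/11)
<== 2057/966
==> lodge(k→slepo_uk, v→@prev)
<== nil
==> lodge(k→bo, v→485)
<== nil
==> shrink(x→-33)
<== 33935/966


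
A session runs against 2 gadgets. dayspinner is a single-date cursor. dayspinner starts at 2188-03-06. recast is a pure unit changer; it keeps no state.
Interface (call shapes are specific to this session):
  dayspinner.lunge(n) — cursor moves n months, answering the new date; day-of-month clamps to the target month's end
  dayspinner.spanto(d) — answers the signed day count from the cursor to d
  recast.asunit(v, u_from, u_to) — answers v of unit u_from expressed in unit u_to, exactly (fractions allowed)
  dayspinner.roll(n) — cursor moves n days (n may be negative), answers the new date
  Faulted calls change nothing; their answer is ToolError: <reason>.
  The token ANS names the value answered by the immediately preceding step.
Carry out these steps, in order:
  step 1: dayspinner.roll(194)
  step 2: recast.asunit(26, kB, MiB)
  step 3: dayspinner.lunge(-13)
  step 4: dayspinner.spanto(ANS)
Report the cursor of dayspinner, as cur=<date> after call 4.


Answer: cur=2187-08-16

Derivation:
CALL dayspinner.roll[n=194]
RET  2188-09-16
CALL recast.asunit[v=26; u_from=kB; u_to=MiB]
RET  1625/65536
CALL dayspinner.lunge[n=-13]
RET  2187-08-16
CALL dayspinner.spanto[d=ANS]
RET  0


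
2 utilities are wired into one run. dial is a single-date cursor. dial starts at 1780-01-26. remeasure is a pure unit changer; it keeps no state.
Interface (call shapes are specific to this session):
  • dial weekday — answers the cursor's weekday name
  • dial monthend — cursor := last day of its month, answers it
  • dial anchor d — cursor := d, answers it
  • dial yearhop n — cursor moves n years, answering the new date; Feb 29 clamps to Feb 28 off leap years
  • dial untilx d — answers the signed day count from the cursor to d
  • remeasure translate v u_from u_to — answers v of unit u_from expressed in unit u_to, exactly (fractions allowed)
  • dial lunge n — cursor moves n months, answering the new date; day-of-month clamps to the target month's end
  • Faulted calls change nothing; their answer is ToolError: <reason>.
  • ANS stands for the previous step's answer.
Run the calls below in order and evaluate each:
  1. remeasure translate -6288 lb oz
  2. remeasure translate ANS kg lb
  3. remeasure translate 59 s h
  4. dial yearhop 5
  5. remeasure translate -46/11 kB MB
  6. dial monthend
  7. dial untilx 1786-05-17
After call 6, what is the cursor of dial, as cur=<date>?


Answer: cur=1785-01-31

Derivation:
// 1. remeasure translate(v→-6288, u_from→lb, u_to→oz) : -100608
// 2. remeasure translate(v→ANS, u_from→kg, u_to→lb) : -10060800000000/45359237
// 3. remeasure translate(v→59, u_from→s, u_to→h) : 59/3600
// 4. dial yearhop(n→5) : 1785-01-26
// 5. remeasure translate(v→-46/11, u_from→kB, u_to→MB) : -23/5500
// 6. dial monthend() : 1785-01-31
// 7. dial untilx(d→1786-05-17) : 471


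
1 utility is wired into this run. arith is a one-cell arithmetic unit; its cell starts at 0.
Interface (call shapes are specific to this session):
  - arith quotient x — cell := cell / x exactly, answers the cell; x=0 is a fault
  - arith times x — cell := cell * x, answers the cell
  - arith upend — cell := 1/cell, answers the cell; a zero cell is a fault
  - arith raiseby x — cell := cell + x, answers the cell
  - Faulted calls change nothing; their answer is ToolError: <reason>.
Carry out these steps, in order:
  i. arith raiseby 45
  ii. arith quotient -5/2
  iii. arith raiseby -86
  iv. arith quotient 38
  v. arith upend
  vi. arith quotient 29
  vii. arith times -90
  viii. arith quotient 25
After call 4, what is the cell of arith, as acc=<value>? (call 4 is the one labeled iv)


Answer: acc=-52/19

Derivation:
Act: arith raiseby[x=45]
Obs: 45
Act: arith quotient[x=-5/2]
Obs: -18
Act: arith raiseby[x=-86]
Obs: -104
Act: arith quotient[x=38]
Obs: -52/19
Act: arith upend[]
Obs: -19/52
Act: arith quotient[x=29]
Obs: -19/1508
Act: arith times[x=-90]
Obs: 855/754
Act: arith quotient[x=25]
Obs: 171/3770


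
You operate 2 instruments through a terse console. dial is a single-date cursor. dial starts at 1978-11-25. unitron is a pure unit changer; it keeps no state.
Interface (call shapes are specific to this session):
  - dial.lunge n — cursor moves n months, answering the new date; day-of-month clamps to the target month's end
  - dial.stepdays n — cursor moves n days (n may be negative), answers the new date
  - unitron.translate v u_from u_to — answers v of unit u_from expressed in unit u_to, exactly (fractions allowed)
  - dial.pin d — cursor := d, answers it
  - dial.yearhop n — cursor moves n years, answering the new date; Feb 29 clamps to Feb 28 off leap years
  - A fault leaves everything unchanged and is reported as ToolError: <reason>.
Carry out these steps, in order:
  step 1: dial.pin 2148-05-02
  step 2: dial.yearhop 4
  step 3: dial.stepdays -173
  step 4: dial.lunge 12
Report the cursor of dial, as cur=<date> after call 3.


Using dial.pin using 2148-05-02, yielding 2148-05-02.
Using dial.yearhop using 4, and observe 2152-05-02.
Next I call dial.stepdays using -173: 2151-11-11.
I run dial.lunge using 12, which returns 2152-11-11.

Answer: cur=2151-11-11


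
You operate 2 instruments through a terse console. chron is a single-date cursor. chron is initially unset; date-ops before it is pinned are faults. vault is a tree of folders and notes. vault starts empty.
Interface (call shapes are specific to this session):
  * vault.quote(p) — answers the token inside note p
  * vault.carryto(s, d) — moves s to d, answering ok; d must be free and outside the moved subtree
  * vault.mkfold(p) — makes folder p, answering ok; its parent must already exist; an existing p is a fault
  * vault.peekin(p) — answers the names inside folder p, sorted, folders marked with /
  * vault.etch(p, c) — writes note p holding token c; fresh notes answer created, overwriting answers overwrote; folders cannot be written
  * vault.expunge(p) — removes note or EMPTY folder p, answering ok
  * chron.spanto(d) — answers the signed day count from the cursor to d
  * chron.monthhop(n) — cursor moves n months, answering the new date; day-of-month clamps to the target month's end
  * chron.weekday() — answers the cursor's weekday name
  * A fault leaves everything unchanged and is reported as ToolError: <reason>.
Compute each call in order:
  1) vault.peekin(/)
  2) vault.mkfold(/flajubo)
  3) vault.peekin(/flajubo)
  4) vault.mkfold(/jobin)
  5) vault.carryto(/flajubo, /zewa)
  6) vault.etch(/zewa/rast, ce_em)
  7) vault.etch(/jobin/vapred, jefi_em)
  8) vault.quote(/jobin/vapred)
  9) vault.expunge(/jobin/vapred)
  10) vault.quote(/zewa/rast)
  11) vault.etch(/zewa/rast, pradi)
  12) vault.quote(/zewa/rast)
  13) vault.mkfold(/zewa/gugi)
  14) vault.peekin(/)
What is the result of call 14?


Answer: [jobin/, zewa/]

Derivation:
-> vault.peekin(p='/')
<- []
-> vault.mkfold(p='/flajubo')
<- ok
-> vault.peekin(p='/flajubo')
<- []
-> vault.mkfold(p='/jobin')
<- ok
-> vault.carryto(s='/flajubo', d='/zewa')
<- ok
-> vault.etch(p='/zewa/rast', c='ce_em')
<- created
-> vault.etch(p='/jobin/vapred', c='jefi_em')
<- created
-> vault.quote(p='/jobin/vapred')
<- jefi_em
-> vault.expunge(p='/jobin/vapred')
<- ok
-> vault.quote(p='/zewa/rast')
<- ce_em
-> vault.etch(p='/zewa/rast', c='pradi')
<- overwrote
-> vault.quote(p='/zewa/rast')
<- pradi
-> vault.mkfold(p='/zewa/gugi')
<- ok
-> vault.peekin(p='/')
<- [jobin/, zewa/]


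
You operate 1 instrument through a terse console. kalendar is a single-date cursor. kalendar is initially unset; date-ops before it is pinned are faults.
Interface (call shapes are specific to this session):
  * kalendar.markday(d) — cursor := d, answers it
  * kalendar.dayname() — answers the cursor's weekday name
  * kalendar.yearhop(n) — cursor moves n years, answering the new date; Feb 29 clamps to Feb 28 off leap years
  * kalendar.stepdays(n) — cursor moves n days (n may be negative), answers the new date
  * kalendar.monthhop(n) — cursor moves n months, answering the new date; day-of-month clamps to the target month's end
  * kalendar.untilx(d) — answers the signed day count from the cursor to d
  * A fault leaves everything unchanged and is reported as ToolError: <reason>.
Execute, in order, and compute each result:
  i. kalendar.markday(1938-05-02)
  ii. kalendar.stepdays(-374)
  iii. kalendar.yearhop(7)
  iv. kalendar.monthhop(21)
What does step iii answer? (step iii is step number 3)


Answer: 1944-04-23

Derivation:
I invoke kalendar.markday(d=1938-05-02): 1938-05-02.
I call kalendar.stepdays(n=-374): 1937-04-23.
Invoking kalendar.yearhop(n=7), and see 1944-04-23.
Using kalendar.monthhop(n=21), — result: 1946-01-23.


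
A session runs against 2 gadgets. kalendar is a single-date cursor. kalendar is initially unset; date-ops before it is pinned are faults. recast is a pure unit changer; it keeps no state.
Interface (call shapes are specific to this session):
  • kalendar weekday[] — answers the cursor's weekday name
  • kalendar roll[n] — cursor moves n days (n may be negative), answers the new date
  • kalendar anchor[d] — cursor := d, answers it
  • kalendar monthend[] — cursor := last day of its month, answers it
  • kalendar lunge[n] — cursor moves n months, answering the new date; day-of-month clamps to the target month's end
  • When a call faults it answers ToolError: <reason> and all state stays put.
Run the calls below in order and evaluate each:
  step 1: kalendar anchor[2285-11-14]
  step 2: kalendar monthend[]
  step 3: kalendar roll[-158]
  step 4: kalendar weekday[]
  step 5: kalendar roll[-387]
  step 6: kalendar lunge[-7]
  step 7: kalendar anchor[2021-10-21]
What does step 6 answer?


Answer: 2283-11-03

Derivation:
CALL kalendar anchor[d→2285-11-14]
RET  2285-11-14
CALL kalendar monthend[]
RET  2285-11-30
CALL kalendar roll[n→-158]
RET  2285-06-25
CALL kalendar weekday[]
RET  Thursday
CALL kalendar roll[n→-387]
RET  2284-06-03
CALL kalendar lunge[n→-7]
RET  2283-11-03
CALL kalendar anchor[d→2021-10-21]
RET  2021-10-21


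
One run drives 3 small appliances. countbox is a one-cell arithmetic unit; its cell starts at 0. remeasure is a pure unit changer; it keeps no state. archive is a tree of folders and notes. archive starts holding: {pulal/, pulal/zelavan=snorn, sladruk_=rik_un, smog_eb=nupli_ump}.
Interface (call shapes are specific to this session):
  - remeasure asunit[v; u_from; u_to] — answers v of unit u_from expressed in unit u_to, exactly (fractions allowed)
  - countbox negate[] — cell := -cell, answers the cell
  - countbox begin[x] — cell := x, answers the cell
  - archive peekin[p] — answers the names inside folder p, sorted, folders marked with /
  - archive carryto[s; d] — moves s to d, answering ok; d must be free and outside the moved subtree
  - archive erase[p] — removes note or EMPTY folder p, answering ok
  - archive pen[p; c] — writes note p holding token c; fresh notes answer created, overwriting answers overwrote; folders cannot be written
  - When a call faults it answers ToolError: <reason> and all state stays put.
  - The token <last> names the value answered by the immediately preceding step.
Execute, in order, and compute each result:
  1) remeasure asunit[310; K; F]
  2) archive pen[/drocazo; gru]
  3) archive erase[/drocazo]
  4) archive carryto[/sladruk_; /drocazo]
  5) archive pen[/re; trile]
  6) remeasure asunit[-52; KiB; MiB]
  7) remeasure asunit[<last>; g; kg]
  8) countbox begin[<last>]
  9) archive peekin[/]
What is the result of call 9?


Answer: [drocazo, pulal/, re, smog_eb]

Derivation:
==> remeasure asunit(v→310, u_from→K, u_to→F)
<== 9833/100
==> archive pen(p→/drocazo, c→gru)
<== created
==> archive erase(p→/drocazo)
<== ok
==> archive carryto(s→/sladruk_, d→/drocazo)
<== ok
==> archive pen(p→/re, c→trile)
<== created
==> remeasure asunit(v→-52, u_from→KiB, u_to→MiB)
<== -13/256
==> remeasure asunit(v→<last>, u_from→g, u_to→kg)
<== -13/256000
==> countbox begin(x→<last>)
<== -13/256000
==> archive peekin(p→/)
<== [drocazo, pulal/, re, smog_eb]


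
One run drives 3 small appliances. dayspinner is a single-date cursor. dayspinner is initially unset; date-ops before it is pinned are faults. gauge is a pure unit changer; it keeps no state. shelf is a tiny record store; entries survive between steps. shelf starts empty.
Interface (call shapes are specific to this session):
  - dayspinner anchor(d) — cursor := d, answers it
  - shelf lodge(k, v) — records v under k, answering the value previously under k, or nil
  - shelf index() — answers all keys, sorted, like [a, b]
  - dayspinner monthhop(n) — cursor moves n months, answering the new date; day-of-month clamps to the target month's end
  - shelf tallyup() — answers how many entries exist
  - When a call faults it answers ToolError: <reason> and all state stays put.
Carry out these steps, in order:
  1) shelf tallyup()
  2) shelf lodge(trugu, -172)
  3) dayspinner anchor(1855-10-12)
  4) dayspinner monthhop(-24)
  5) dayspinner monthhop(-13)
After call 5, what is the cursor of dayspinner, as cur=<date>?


Answer: cur=1852-09-12

Derivation:
Act: shelf tallyup[]
Obs: 0
Act: shelf lodge[k=trugu; v=-172]
Obs: nil
Act: dayspinner anchor[d=1855-10-12]
Obs: 1855-10-12
Act: dayspinner monthhop[n=-24]
Obs: 1853-10-12
Act: dayspinner monthhop[n=-13]
Obs: 1852-09-12


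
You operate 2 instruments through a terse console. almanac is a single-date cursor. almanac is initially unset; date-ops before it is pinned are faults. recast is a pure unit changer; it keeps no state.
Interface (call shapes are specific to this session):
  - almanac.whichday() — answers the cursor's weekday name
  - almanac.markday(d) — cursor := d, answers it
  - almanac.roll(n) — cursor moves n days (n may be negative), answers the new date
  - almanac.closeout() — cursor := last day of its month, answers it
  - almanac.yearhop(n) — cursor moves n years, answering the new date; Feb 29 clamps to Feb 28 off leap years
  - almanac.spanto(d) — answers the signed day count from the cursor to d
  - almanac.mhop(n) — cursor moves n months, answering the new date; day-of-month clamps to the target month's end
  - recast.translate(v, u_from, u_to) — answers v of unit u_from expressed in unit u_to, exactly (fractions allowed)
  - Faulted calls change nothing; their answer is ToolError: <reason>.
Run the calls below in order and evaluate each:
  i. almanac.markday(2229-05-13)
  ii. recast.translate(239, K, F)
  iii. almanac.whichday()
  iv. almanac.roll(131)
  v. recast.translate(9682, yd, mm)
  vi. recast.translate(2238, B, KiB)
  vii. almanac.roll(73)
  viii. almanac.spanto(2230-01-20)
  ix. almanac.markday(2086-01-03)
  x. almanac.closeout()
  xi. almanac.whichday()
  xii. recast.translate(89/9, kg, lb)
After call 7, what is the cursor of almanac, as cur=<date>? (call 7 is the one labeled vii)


Answer: cur=2229-12-03

Derivation:
[in] markday d: 2229-05-13
:: 2229-05-13
[in] translate v: 239 u_from: K u_to: F
:: -2947/100
[in] whichday
:: Wednesday
[in] roll n: 131
:: 2229-09-21
[in] translate v: 9682 u_from: yd u_to: mm
:: 44266104/5
[in] translate v: 2238 u_from: B u_to: KiB
:: 1119/512
[in] roll n: 73
:: 2229-12-03
[in] spanto d: 2230-01-20
:: 48
[in] markday d: 2086-01-03
:: 2086-01-03
[in] closeout
:: 2086-01-31
[in] whichday
:: Thursday
[in] translate v: 89/9 u_from: kg u_to: lb
:: 8900000000/408233133


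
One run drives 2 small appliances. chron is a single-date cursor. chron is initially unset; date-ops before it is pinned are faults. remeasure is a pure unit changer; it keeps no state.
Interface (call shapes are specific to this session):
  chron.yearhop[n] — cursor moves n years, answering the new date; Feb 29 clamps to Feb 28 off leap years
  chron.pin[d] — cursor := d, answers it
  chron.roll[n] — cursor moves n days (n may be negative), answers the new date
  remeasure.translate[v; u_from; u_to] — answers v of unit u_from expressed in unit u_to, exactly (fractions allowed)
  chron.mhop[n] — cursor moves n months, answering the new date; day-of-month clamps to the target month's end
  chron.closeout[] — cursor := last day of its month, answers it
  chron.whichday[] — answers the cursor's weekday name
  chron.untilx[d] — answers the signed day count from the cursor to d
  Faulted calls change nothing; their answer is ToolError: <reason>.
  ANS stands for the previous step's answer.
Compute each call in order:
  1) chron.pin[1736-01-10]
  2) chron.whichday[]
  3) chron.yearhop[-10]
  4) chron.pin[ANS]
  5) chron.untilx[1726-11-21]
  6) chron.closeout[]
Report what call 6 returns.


I call chron.pin passing 1736-01-10, → 1736-01-10.
Then chron.whichday(), yielding Tuesday.
I try chron.yearhop passing -10, which returns 1726-01-10.
I run chron.pin passing ANS, and get 1726-01-10.
I call chron.untilx passing 1726-11-21, → 315.
I use chron.closeout, — result: 1726-01-31.

Answer: 1726-01-31


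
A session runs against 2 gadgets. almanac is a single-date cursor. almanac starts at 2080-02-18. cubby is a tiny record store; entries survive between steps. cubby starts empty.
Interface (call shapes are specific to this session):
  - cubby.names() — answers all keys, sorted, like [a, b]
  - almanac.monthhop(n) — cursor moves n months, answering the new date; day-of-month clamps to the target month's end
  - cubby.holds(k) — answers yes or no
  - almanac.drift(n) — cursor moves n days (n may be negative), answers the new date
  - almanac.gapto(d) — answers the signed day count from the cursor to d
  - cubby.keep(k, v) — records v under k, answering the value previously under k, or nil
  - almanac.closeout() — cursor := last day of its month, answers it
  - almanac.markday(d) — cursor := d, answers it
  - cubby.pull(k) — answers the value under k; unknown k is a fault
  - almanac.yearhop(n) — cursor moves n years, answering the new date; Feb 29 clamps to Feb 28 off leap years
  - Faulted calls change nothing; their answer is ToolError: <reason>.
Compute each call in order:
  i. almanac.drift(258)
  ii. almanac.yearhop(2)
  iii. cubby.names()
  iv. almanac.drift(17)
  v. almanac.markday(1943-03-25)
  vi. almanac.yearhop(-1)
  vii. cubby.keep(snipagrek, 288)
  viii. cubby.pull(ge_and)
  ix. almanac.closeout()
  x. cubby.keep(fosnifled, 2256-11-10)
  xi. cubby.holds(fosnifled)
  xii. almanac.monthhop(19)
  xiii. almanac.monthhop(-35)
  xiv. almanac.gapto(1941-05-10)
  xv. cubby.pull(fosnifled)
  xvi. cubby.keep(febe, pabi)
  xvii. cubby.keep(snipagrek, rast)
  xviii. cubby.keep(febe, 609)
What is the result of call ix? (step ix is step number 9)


==> almanac.drift(258)
<== 2080-11-02
==> almanac.yearhop(2)
<== 2082-11-02
==> cubby.names()
<== []
==> almanac.drift(17)
<== 2082-11-19
==> almanac.markday(1943-03-25)
<== 1943-03-25
==> almanac.yearhop(-1)
<== 1942-03-25
==> cubby.keep(snipagrek, 288)
<== nil
==> cubby.pull(ge_and)
<== ToolError: no such key ge_and
==> almanac.closeout()
<== 1942-03-31
==> cubby.keep(fosnifled, 2256-11-10)
<== nil
==> cubby.holds(fosnifled)
<== yes
==> almanac.monthhop(19)
<== 1943-10-31
==> almanac.monthhop(-35)
<== 1940-11-30
==> almanac.gapto(1941-05-10)
<== 161
==> cubby.pull(fosnifled)
<== 2256-11-10
==> cubby.keep(febe, pabi)
<== nil
==> cubby.keep(snipagrek, rast)
<== 288
==> cubby.keep(febe, 609)
<== pabi

Answer: 1942-03-31


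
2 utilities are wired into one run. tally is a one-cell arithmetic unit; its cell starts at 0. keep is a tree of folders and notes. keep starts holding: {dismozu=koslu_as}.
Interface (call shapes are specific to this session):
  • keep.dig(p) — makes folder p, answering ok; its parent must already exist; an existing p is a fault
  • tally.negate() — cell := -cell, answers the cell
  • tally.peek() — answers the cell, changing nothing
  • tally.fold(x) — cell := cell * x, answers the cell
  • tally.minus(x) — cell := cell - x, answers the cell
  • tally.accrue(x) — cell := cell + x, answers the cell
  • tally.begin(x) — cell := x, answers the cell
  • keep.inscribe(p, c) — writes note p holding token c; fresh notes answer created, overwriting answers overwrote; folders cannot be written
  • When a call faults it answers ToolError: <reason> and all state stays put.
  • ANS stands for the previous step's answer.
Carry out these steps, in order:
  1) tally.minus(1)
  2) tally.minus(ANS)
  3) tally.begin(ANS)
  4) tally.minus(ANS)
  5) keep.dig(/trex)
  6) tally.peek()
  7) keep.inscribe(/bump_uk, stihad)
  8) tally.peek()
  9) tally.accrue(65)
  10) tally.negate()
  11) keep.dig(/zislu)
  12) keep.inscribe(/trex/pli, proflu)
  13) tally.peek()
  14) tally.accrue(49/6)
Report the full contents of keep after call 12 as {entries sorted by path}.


[in] tally.minus x=1
:: -1
[in] tally.minus x=ANS
:: 0
[in] tally.begin x=ANS
:: 0
[in] tally.minus x=ANS
:: 0
[in] keep.dig p=/trex
:: ok
[in] tally.peek
:: 0
[in] keep.inscribe p=/bump_uk c=stihad
:: created
[in] tally.peek
:: 0
[in] tally.accrue x=65
:: 65
[in] tally.negate
:: -65
[in] keep.dig p=/zislu
:: ok
[in] keep.inscribe p=/trex/pli c=proflu
:: created
[in] tally.peek
:: -65
[in] tally.accrue x=49/6
:: -341/6

Answer: {bump_uk=stihad, dismozu=koslu_as, trex/, trex/pli=proflu, zislu/}


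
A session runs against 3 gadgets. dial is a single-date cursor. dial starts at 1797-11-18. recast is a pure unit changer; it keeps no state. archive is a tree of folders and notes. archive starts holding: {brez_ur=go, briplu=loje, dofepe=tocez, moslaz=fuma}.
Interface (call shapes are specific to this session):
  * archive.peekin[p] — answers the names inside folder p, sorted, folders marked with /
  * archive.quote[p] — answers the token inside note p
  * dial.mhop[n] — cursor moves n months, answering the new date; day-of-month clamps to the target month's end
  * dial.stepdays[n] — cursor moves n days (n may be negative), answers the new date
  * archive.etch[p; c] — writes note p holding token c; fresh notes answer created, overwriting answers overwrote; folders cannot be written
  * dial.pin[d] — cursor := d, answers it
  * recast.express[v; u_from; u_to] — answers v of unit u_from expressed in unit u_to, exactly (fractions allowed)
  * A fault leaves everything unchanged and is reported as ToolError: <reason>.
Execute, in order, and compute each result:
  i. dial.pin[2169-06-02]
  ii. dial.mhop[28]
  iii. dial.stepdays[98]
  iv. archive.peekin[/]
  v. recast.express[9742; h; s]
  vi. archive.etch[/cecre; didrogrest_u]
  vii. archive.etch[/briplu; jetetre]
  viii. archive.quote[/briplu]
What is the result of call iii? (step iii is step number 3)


Step: pin[d=2169-06-02]
Result: 2169-06-02
Step: mhop[n=28]
Result: 2171-10-02
Step: stepdays[n=98]
Result: 2172-01-08
Step: peekin[p=/]
Result: [brez_ur, briplu, dofepe, moslaz]
Step: express[v=9742; u_from=h; u_to=s]
Result: 35071200
Step: etch[p=/cecre; c=didrogrest_u]
Result: created
Step: etch[p=/briplu; c=jetetre]
Result: overwrote
Step: quote[p=/briplu]
Result: jetetre

Answer: 2172-01-08


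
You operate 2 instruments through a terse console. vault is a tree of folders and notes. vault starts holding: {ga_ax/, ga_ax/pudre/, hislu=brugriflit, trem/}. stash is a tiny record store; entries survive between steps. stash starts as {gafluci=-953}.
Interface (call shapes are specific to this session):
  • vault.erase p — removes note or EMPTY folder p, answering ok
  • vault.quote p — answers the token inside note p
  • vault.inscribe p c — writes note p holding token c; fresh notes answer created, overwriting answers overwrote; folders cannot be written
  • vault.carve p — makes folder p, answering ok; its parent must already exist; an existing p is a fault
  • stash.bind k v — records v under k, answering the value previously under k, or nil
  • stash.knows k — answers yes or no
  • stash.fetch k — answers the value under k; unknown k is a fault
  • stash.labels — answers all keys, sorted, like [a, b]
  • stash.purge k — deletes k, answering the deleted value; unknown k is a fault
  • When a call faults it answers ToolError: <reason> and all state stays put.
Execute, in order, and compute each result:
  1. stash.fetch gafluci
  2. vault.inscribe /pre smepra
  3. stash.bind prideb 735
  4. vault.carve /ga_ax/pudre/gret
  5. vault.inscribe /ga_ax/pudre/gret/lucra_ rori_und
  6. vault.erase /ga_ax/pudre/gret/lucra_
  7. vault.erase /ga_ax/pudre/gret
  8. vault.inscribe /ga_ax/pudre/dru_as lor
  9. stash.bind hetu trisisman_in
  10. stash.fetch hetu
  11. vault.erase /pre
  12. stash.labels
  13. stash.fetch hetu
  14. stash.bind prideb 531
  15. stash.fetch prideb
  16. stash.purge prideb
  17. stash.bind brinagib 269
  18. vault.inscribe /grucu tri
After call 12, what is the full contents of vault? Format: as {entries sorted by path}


-- fetch(k: gafluci) : -953
-- inscribe(p: /pre, c: smepra) : created
-- bind(k: prideb, v: 735) : nil
-- carve(p: /ga_ax/pudre/gret) : ok
-- inscribe(p: /ga_ax/pudre/gret/lucra_, c: rori_und) : created
-- erase(p: /ga_ax/pudre/gret/lucra_) : ok
-- erase(p: /ga_ax/pudre/gret) : ok
-- inscribe(p: /ga_ax/pudre/dru_as, c: lor) : created
-- bind(k: hetu, v: trisisman_in) : nil
-- fetch(k: hetu) : trisisman_in
-- erase(p: /pre) : ok
-- labels() : [gafluci, hetu, prideb]
-- fetch(k: hetu) : trisisman_in
-- bind(k: prideb, v: 531) : 735
-- fetch(k: prideb) : 531
-- purge(k: prideb) : 531
-- bind(k: brinagib, v: 269) : nil
-- inscribe(p: /grucu, c: tri) : created

Answer: {ga_ax/, ga_ax/pudre/, ga_ax/pudre/dru_as=lor, hislu=brugriflit, trem/}


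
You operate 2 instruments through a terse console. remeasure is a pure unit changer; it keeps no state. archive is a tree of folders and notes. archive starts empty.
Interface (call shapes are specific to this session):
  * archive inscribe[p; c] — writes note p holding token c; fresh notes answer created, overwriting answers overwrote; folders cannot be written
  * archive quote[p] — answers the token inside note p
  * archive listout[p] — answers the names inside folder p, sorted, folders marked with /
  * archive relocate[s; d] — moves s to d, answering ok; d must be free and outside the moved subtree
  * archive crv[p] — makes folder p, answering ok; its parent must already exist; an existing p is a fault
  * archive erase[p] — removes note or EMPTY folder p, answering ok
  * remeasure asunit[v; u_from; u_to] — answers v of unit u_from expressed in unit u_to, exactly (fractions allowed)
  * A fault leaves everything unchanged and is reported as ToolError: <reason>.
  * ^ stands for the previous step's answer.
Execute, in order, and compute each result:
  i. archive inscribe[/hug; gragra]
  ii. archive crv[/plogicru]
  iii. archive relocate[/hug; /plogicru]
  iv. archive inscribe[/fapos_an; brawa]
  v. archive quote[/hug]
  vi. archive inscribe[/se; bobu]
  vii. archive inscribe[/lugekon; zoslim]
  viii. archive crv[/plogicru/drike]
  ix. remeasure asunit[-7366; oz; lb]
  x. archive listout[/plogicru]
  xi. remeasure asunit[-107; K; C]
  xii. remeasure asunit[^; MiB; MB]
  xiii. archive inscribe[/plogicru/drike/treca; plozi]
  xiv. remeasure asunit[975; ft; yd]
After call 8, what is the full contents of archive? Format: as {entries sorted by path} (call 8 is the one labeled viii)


[in] archive inscribe p: /hug c: gragra
= created
[in] archive crv p: /plogicru
= ok
[in] archive relocate s: /hug d: /plogicru
= ToolError: exists
[in] archive inscribe p: /fapos_an c: brawa
= created
[in] archive quote p: /hug
= gragra
[in] archive inscribe p: /se c: bobu
= created
[in] archive inscribe p: /lugekon c: zoslim
= created
[in] archive crv p: /plogicru/drike
= ok
[in] remeasure asunit v: -7366 u_from: oz u_to: lb
= -3683/8
[in] archive listout p: /plogicru
= [drike/]
[in] remeasure asunit v: -107 u_from: K u_to: C
= -7603/20
[in] remeasure asunit v: ^ u_from: MiB u_to: MB
= -31141888/78125
[in] archive inscribe p: /plogicru/drike/treca c: plozi
= created
[in] remeasure asunit v: 975 u_from: ft u_to: yd
= 325

Answer: {fapos_an=brawa, hug=gragra, lugekon=zoslim, plogicru/, plogicru/drike/, se=bobu}


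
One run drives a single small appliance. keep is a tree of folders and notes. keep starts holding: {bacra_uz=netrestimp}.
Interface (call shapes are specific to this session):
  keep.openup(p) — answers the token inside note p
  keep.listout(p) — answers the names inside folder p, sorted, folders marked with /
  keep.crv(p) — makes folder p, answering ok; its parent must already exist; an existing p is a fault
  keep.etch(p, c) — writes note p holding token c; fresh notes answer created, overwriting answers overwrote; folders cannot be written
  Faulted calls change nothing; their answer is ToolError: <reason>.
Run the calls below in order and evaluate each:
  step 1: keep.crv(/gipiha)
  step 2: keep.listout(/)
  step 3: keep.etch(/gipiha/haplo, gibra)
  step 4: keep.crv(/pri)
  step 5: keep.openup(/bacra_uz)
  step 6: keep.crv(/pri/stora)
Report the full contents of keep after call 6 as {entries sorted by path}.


Answer: {bacra_uz=netrestimp, gipiha/, gipiha/haplo=gibra, pri/, pri/stora/}

Derivation:
Then keep.crv on p='/gipiha', and get ok.
Then keep.listout on p='/', and get [bacra_uz, gipiha/].
I try keep.etch on p='/gipiha/haplo', c='gibra', → created.
I run keep.crv on p='/pri', and observe ok.
Now I run keep.openup on p='/bacra_uz', which returns netrestimp.
Next I call keep.crv on p='/pri/stora', and get ok.


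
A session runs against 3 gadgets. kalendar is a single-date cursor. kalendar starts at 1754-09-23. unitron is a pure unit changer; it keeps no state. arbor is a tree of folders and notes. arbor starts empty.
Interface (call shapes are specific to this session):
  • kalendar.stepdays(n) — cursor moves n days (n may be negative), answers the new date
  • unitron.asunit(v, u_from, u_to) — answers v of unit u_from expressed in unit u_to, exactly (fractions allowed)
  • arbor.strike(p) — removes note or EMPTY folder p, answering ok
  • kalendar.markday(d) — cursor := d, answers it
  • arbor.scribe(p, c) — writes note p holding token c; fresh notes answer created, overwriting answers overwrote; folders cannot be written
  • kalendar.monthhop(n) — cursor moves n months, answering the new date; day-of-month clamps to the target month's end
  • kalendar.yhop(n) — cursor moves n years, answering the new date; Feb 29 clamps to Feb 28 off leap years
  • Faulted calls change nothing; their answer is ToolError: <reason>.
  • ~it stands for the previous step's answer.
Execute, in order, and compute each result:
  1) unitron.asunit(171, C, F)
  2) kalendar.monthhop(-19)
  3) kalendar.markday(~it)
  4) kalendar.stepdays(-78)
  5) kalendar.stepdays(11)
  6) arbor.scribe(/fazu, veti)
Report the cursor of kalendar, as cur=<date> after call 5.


% 1. unitron.asunit(171, C, F) ~> 1699/5
% 2. kalendar.monthhop(-19) ~> 1753-02-23
% 3. kalendar.markday(~it) ~> 1753-02-23
% 4. kalendar.stepdays(-78) ~> 1752-12-07
% 5. kalendar.stepdays(11) ~> 1752-12-18
% 6. arbor.scribe(/fazu, veti) ~> created

Answer: cur=1752-12-18


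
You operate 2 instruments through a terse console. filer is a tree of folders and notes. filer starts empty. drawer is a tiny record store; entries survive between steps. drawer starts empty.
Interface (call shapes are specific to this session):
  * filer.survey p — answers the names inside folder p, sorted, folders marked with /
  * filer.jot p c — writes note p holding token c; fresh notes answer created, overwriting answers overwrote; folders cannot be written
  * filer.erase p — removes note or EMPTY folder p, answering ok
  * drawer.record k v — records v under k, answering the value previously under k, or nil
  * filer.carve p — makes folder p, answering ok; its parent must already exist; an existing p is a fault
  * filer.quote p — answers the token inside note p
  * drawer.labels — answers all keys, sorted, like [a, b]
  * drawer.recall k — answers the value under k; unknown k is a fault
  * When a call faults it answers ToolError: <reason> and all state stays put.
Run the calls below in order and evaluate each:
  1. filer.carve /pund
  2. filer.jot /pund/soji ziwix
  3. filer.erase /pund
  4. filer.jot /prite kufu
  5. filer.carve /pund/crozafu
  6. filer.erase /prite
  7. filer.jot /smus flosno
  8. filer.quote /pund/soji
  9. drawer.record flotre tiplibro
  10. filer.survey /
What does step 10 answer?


Answer: [pund/, smus]

Derivation:
Then carve passing /pund: ok.
Using jot passing /pund/soji, ziwix, giving created.
I invoke erase passing /pund, yielding ToolError: not empty.
Calling jot passing /prite, kufu, yielding created.
Next I call carve passing /pund/crozafu: ok.
I use erase passing /prite, which returns ok.
I call jot passing /smus, flosno, → created.
I call quote passing /pund/soji, and see ziwix.
I run record passing flotre, tiplibro, and see nil.
Now I run survey passing /: [pund/, smus].


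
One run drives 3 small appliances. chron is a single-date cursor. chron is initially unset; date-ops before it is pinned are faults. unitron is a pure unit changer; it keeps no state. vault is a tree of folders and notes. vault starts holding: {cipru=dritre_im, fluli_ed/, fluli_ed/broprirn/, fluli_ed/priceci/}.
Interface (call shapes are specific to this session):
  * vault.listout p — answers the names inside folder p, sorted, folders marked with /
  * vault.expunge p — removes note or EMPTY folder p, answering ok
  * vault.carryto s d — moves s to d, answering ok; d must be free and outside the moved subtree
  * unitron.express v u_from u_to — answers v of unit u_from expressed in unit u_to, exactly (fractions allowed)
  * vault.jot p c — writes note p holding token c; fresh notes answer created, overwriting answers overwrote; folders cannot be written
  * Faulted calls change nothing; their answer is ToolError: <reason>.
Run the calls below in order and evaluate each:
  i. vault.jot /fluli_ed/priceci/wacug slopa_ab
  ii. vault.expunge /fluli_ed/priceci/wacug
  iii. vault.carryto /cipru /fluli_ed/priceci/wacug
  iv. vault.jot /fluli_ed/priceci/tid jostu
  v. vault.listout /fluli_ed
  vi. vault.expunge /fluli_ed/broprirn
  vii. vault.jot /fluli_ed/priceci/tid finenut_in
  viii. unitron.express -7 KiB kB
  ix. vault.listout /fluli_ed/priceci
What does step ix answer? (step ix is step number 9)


CALL jot[p→/fluli_ed/priceci/wacug; c→slopa_ab]
RET  created
CALL expunge[p→/fluli_ed/priceci/wacug]
RET  ok
CALL carryto[s→/cipru; d→/fluli_ed/priceci/wacug]
RET  ok
CALL jot[p→/fluli_ed/priceci/tid; c→jostu]
RET  created
CALL listout[p→/fluli_ed]
RET  [broprirn/, priceci/]
CALL expunge[p→/fluli_ed/broprirn]
RET  ok
CALL jot[p→/fluli_ed/priceci/tid; c→finenut_in]
RET  overwrote
CALL express[v→-7; u_from→KiB; u_to→kB]
RET  -896/125
CALL listout[p→/fluli_ed/priceci]
RET  [tid, wacug]

Answer: [tid, wacug]


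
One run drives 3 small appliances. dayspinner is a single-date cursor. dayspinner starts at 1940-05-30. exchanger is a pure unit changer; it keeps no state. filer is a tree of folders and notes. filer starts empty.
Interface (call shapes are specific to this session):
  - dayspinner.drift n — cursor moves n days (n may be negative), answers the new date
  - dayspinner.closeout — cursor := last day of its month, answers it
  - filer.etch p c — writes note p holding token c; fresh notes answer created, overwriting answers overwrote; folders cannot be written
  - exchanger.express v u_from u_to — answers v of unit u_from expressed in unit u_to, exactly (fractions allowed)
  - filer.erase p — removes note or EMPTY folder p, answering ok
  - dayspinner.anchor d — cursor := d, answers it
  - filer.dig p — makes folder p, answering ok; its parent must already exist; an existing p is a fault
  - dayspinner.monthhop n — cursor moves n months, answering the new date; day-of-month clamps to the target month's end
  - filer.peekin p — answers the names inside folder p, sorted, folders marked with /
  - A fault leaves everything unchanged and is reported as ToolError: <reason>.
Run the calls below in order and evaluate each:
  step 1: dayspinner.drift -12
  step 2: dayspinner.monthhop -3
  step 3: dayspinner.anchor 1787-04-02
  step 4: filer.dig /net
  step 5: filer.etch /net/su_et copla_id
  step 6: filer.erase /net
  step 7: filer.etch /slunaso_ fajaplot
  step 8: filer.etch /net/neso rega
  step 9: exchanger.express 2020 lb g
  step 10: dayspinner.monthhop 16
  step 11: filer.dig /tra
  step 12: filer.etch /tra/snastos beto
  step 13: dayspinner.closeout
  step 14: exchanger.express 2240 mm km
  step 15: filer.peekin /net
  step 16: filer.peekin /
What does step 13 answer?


Answer: 1788-08-31

Derivation:
-> dayspinner.drift(n→-12)
<- 1940-05-18
-> dayspinner.monthhop(n→-3)
<- 1940-02-18
-> dayspinner.anchor(d→1787-04-02)
<- 1787-04-02
-> filer.dig(p→/net)
<- ok
-> filer.etch(p→/net/su_et, c→copla_id)
<- created
-> filer.erase(p→/net)
<- ToolError: not empty
-> filer.etch(p→/slunaso_, c→fajaplot)
<- created
-> filer.etch(p→/net/neso, c→rega)
<- created
-> exchanger.express(v→2020, u_from→lb, u_to→g)
<- 4581282937/5000
-> dayspinner.monthhop(n→16)
<- 1788-08-02
-> filer.dig(p→/tra)
<- ok
-> filer.etch(p→/tra/snastos, c→beto)
<- created
-> dayspinner.closeout()
<- 1788-08-31
-> exchanger.express(v→2240, u_from→mm, u_to→km)
<- 7/3125
-> filer.peekin(p→/net)
<- [neso, su_et]
-> filer.peekin(p→/)
<- [net/, slunaso_, tra/]
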